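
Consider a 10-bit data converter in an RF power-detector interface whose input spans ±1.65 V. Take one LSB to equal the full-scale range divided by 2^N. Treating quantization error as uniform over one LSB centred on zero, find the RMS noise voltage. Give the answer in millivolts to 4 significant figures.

The full-scale span is 1.65 − (-1.65) = 3.3 V.
LSB = 3.3 V ÷ 2^10 = 3.3/1024 V = 3.22266 mV.
σ_q = LSB/√12 = 3.22266 mV/3.4641 = 0.9303 mV.

0.9303 mV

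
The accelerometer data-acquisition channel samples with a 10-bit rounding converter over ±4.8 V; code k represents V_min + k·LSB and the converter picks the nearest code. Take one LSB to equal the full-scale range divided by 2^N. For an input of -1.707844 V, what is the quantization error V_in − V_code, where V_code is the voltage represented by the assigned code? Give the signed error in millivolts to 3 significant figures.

−1.59 mV

Full-scale range = 4.8 V − (-4.8 V) = 9.6 V. LSB = 9.6 V / 2^10 ≈ 9.375 mV.
(V_in − V_min)/LSB = (-1.707844 − (-4.8)) × 1024/9.6 = 329.8300 → nearest code k = 330.
Reconstructed level: -4.8 + 330 × 9.6/1024 V = -1.706250000 V.
e = -1.707844 − (-1.706250000) = −1.59 mV.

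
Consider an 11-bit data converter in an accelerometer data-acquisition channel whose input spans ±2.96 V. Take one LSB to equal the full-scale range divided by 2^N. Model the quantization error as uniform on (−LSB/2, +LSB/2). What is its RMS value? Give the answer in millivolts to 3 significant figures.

Span: 2.96 V − (-2.96 V) = 5.92 V.
One LSB is 5.92 V / 2048 = 2.8906 mV.
For a uniform distribution on [−LSB/2, +LSB/2], V_rms = LSB/√12 = 2.8906 mV/3.4641 = 0.834 mV.

0.834 mV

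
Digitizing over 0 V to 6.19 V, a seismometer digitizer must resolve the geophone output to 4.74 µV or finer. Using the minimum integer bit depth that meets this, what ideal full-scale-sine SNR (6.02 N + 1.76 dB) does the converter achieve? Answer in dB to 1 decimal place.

128.2 dB

V_FS = 6.19 V.
6.19 V / 4.74 µV = 1.306e6. Since 2^20 = 1048576 and 2^21 = 2097152, N = 21.
6.02(21) + 1.76 = 128.18 dB.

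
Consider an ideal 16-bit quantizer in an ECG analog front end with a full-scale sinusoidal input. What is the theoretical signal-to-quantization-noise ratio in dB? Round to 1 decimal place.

SNR = 6.02·16 + 1.76 = 98.08 dB.

98.1 dB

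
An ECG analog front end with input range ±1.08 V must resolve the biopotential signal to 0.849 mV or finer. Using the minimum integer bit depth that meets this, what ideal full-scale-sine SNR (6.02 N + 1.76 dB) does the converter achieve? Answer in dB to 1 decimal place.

Span: 1.08 V − (-1.08 V) = 2.16 V.
2.16 V / 0.849 mV = 2544. Since 2^11 = 2048 and 2^12 = 4096, N = 12.
SNR = 6.02 × 12 + 1.76 = 74.00 dB.

74.0 dB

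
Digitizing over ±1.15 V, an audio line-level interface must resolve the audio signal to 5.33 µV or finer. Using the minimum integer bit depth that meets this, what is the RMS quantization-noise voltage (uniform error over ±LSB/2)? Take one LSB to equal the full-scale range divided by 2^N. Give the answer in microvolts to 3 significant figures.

1.27 µV

Full-scale range = 1.15 V − (-1.15 V) = 2.3 V.
Levels needed ≥ 2.3/5.33 µV = 431500. 2^19 = 524288 suffices, so N_min = 19.
LSB = 2.3 V ÷ 2^19 = 2.3/524288 V = 4.3869 µV.
σ_q = LSB/√12 = 4.3869 µV/3.4641 = 1.27 µV.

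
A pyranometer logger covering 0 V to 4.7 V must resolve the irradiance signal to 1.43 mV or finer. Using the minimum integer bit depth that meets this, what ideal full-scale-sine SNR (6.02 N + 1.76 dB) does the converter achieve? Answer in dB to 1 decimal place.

74.0 dB

Range is 4.7 V.
Levels needed ≥ 4.7/1.43 mV = 3287. 2^12 = 4096 suffices, so N_min = 12.
Ideal SNR at N = 12: 6.02·12 + 1.76 = 74.0 dB.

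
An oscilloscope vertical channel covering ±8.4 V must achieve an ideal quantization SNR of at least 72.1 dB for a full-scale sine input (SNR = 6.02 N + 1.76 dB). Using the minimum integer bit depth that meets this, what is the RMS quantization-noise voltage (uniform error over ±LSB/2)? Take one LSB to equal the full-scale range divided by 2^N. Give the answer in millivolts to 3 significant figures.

1.18 mV

The full-scale span is 8.4 − (-8.4) = 16.8 V.
Required N = ⌈(72.1 − 1.76)/6.02⌉ = ⌈11.684⌉ = 12.
LSB = 16.8 V ÷ 2^12 = 16.8/4096 V = 4.1016 mV.
V_rms = LSB/√12 = 1.18 mV.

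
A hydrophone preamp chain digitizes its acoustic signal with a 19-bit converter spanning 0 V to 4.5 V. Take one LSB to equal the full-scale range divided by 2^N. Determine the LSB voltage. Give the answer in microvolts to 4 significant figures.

V_FS = 4.5 V.
Number of codes = 2^19 = 524288.
Step size = 4.5/524288 V = 8.583 µV.

8.583 µV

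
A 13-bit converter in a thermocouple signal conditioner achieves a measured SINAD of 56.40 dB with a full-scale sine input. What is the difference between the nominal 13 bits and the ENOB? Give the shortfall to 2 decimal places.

Effective bits = (56.40 − 1.76)/6.02 = 9.0764.
Lost resolution: 13 − 9.0764 = 3.9236 bits.

3.92 bits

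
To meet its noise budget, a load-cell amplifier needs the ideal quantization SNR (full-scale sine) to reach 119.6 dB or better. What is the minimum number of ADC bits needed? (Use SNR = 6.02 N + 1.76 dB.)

Solving 6.02 N ≥ 119.6 − 1.76: N ≥ 19.575. Round up → N = 20.

20 bits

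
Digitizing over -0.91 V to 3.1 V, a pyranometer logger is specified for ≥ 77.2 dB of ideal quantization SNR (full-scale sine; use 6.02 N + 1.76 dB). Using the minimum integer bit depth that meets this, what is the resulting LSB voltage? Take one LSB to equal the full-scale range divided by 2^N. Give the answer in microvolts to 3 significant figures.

Full-scale range = 3.1 V − (-0.91 V) = 4.01 V.
Required N = ⌈(77.2 − 1.76)/6.02⌉ = ⌈12.532⌉ = 13.
LSB = 4.01 V / 2^13 = 490 µV.

490 µV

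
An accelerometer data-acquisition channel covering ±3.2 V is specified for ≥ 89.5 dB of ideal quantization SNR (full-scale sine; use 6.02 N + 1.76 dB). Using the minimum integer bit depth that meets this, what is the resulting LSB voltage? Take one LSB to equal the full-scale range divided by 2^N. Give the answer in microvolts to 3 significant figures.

195 µV

Full-scale range = 3.2 V − (-3.2 V) = 6.4 V.
Required N = ⌈(89.5 − 1.76)/6.02⌉ = ⌈14.575⌉ = 15.
LSB = 6.4 V / 2^15 = 195 µV.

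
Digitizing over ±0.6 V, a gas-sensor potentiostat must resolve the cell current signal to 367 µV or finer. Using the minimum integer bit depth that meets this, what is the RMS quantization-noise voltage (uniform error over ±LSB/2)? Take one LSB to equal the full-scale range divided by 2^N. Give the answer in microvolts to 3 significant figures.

84.6 µV

Span: 0.6 V − (-0.6 V) = 1.2 V.
Levels needed ≥ 1.2/367 µV = 3270. 2^12 = 4096 suffices, so N_min = 12.
LSB = 1.2 V ÷ 2^12 = 1.2/4096 V = 292.97 µV.
V_rms = LSB/√12 = 84.6 µV.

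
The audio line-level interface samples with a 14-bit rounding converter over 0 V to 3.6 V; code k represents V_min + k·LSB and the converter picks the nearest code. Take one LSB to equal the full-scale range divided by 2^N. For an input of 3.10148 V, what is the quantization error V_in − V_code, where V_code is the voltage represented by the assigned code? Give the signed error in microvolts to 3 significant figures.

Full-scale range = 3.6 V. LSB = 3.6 V / 2^14 ≈ 219.7 µV.
(V_in − V_min)/LSB = (3.10148 − (0)) × 16384/3.6 = 14115.1801 → nearest code k = 14115.
V_code = V_min + k × range/2^14 = 0 + 14115 × 3.6/16384 = 3.1014404297 V.
Error = V_in − V_code = 3.10148 − (3.1014404297) = +39.6 µV.

+39.6 µV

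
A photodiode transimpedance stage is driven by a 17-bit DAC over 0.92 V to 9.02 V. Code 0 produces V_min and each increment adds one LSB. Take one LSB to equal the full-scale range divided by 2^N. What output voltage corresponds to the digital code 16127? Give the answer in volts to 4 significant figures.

Range = 9.02 − (0.92) = 8.1 V. LSB = 8.1 V / 2^17.
Output = V_min + (16127/131072) × range = 0.92 + 0.123039 × 8.1 V
      = 0.92 V + 0.996618 V = 1.91662 V.

1.917 V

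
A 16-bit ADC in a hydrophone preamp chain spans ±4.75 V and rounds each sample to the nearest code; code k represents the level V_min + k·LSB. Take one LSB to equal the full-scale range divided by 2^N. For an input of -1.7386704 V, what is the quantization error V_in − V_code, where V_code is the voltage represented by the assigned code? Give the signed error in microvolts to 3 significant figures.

Range = 4.75 − (-4.75) = 9.5 V. LSB = 9.5 V / 2^16 ≈ 145.0 µV.
Position in LSBs: (-1.7386704 − (-4.75)) × 65536/9.5 = 20773.7365; rounding gives k = 20774.
Reconstructed level: -4.75 + 20774 × 9.5/65536 V = -1.7386322021 V.
V_in − V_code = -1.7386704 − (-1.7386322021) = −38.2 µV.

−38.2 µV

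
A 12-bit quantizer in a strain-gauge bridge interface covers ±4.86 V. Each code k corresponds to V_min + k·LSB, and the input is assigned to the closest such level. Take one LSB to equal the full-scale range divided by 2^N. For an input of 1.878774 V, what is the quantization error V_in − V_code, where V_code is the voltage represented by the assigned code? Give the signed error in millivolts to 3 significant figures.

−0.679 mV

Span: 4.86 V − (-4.86 V) = 9.72 V. LSB = 9.72 V / 2^12 ≈ 2.373 mV.
(V_in − V_min)/LSB = (1.878774 − (-4.86)) × 4096/9.72 = 2839.7138 → nearest code k = 2840.
V_code = V_min + k × range/2^12 = -4.86 + 2840 × 9.72/4096 = 1.879453125 V.
e = 1.878774 − (1.879453125) = −0.679 mV.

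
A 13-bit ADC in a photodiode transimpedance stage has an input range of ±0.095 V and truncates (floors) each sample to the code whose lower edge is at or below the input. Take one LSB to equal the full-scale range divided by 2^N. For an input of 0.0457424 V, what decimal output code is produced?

6068

The full-scale span is 0.095 − (-0.095) = 0.19 V. LSB = 0.19 V / 2^13 ≈ 23.19 µV.
code = ⌊(V_in − V_min)/LSB⌋ = ⌊(V_in − V_min) × 2^13 / range⌋
     = ⌊(0.0457424 − (-0.095)) × 8192 / 0.19⌋ = ⌊0.1407424 × 8192/0.19⌋
     = ⌊6068.220⌋ = 6068.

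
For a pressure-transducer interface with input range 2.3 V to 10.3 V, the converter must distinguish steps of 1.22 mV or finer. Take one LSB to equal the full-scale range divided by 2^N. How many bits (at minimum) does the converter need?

Full-scale range = 10.3 V − (2.3 V) = 8 V.
Required number of levels: 8/1.22 mV = 6557.4; smallest N with 2^N ≥ that is 13.

13 bits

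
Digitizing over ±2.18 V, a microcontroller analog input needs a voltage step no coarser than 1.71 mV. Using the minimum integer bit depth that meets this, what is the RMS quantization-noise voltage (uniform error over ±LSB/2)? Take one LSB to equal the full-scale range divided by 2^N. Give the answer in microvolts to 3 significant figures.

307 µV

Full-scale range = 2.18 V − (-2.18 V) = 4.36 V.
Levels needed ≥ 4.36/1.71 mV = 2550. 2^12 = 4096 suffices, so N_min = 12.
LSB = 4.36 V ÷ 2^12 = 4.36/4096 V = 1.0645 mV.
σ_q = LSB/√12 = 1.0645 mV/3.4641 = 307 µV.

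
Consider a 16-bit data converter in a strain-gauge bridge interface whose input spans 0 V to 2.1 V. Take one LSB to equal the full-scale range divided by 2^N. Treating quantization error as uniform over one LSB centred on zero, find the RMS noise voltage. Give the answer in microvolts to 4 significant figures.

V_FS = 2.1 V.
LSB = 2.1 V / 2^16 = 32.0435 µV.
V_rms = LSB/√12 = 32.0435 µV / √12 = 9.250 µV.

9.250 µV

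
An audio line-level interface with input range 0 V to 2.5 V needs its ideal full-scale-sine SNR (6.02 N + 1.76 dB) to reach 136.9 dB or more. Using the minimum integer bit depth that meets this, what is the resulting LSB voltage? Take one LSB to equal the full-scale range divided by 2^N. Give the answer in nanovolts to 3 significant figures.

298 nV

Range is 2.5 V.
6.02 N + 1.76 ≥ 136.9 gives N ≥ 22.449, so the minimum integer is 23.
LSB = 2.5 V / 2^23 = 298 nV.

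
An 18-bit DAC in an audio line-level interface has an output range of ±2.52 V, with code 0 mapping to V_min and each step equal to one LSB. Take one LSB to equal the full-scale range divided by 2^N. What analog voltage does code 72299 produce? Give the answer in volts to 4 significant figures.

-1.130 V

The full-scale span is 2.52 − (-2.52) = 5.04 V. LSB = 5.04 V / 2^18.
Output = V_min + (72299/262144) × range = -2.52 + 0.275799 × 5.04 V
      = -2.52 + 1.39003 = -1.12997 V.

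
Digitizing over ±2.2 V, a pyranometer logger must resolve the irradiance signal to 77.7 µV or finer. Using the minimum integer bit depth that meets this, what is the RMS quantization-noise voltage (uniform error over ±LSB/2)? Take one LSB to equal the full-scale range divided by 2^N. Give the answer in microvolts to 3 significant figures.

19.4 µV

Span: 2.2 V − (-2.2 V) = 4.4 V.
4.4 V / 77.7 µV = 56630. Since 2^15 = 32768 and 2^16 = 65536, N = 16.
LSB = 4.4 V / 2^16 = 67.139 µV.
σ_q = LSB/√12 = 67.139 µV/3.4641 = 19.4 µV.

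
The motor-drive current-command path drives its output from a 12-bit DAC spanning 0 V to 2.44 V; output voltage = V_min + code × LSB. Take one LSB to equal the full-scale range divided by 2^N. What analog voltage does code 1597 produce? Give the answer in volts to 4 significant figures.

0.9513 V

V_FS = 2.44 V. LSB = 2.44 V / 2^12.
Output = V_min + (1597/4096) × range = 0 + 0.389893 × 2.44 V
      = 0 + 0.951338 = 0.951338 V.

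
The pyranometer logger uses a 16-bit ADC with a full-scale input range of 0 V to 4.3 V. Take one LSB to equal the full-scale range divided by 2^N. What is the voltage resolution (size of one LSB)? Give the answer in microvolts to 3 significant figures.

Span = 4.3 V.
There are 2^16 = 65536 steps.
LSB = 4.3 V ÷ 2^16 = 4.3/65536 V = 65.6 µV.

65.6 µV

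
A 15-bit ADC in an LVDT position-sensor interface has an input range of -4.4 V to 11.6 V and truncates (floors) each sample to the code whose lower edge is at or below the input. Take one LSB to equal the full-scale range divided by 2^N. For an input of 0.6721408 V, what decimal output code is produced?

Range = 11.6 − (-4.4) = 16 V. LSB = 16 V / 2^15 ≈ 488.3 µV.
code = ⌊(V_in − V_min)/LSB⌋ = ⌊(V_in − V_min) × 2^15 / range⌋
     = ⌊(0.6721408 − (-4.4)) × 32768 / 16⌋ = ⌊5.0721408 × 32768/16⌋
     = ⌊10387.744⌋ = 10387.

10387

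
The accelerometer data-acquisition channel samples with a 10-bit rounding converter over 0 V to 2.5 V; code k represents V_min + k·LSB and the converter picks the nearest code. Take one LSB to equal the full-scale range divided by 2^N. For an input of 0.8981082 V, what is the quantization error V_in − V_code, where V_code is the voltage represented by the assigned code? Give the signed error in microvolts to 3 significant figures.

−329 µV

Full-scale range = 2.5 V. LSB = 2.5 V / 2^10 ≈ 2.441 mV.
(0.8981082 − (0)) / LSB = 0.8981082 × 1024/2.5 = 367.8651. Nearest integer: k = 368.
Reconstructed level: 0 + 368 × 2.5/1024 V = 0.8984375000 V.
e = 0.8981082 − (0.8984375000) = −329 µV.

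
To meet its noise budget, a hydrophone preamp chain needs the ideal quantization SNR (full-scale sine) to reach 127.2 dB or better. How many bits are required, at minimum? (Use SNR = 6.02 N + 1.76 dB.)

21 bits

N ≥ (127.2 − 1.76)/6.02 = 20.837 → N_min = 21.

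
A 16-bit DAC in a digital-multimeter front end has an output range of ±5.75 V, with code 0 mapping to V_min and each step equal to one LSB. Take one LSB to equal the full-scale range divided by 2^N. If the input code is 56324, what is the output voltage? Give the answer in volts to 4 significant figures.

Span: 5.75 V − (-5.75 V) = 11.5 V. LSB = 11.5 V / 2^16.
V_out = V_min + code × LSB = -5.75 V + 56324 × 11.5 V / 65536
      = -5.75 V + 9.88351 V = 4.13351 V.

4.134 V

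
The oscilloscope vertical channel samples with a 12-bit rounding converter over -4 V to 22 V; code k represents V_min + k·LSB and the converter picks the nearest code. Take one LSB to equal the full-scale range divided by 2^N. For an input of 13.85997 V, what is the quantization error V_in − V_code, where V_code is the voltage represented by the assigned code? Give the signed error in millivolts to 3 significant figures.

−2.33 mV

Range = 22 − (-4) = 26 V. LSB = 26 V / 2^12 ≈ 6.348 mV.
(V_in − V_min)/LSB = (13.85997 − (-4)) × 4096/26 = 2813.6322 → nearest code k = 2814.
Reconstructed level: -4 + 2814 × 26/4096 V = 13.86230469 V.
Error = V_in − V_code = 13.85997 − (13.86230469) = −2.33 mV.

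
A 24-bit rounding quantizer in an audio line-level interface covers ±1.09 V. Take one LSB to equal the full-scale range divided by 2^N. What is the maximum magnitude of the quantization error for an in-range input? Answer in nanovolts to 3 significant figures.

Full-scale range = 1.09 V − (-1.09 V) = 2.18 V.
Step size = 2.18/16777216 V = 129.94 nV.
A rounding quantizer has |error| ≤ LSB/2 = 65.0 nV.

65.0 nV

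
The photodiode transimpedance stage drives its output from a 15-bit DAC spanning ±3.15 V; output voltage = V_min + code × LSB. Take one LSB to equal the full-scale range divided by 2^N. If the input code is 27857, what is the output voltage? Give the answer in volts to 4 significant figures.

2.206 V

The full-scale span is 3.15 − (-3.15) = 6.3 V. LSB = 6.3 V / 2^15.
V_out = -3.15 + 27857 × (6.3/32768) V
      = -3.15 + 5.35581 = 2.20581 V.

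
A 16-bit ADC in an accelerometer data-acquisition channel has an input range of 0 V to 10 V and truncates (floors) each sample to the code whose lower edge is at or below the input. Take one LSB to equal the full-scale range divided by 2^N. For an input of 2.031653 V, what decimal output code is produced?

Span = 10 V. LSB = 10 V / 2^16 ≈ 152.6 µV.
V_in − V_min = 2.031653 − (0) = 2.031653 V.
Divide by LSB: 2.031653 × 65536/10 = 13314.6411.
Truncating gives code 13314.

13314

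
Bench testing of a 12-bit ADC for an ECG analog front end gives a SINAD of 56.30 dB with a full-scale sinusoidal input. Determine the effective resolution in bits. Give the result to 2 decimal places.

9.06 bits

(56.30 − 1.76) / 6.02 = 54.54/6.02 = 9.0598 effective bits.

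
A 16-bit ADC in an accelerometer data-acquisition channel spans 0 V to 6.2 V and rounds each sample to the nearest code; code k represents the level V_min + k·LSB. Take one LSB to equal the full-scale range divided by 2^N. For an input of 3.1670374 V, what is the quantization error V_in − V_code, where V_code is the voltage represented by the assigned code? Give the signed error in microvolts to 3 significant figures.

−37.2 µV

V_FS = 6.2 V. LSB = 6.2 V / 2^16 ≈ 94.60 µV.
(V_in − V_min)/LSB = (3.1670374 − (0)) × 65536/6.2 = 33476.6069 → nearest code k = 33477.
V_code = 0 + (33477/65536) × 6.2 = 3.1670745850 V.
e = 3.1670374 − (3.1670745850) = −37.2 µV.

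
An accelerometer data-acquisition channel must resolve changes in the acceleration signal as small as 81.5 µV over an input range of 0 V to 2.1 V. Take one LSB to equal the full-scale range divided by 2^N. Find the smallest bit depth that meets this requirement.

Range is 2.1 V.
2.1 V / 81.5 µV = 25770. Since 2^14 = 16384 and 2^15 = 32768, N = 15.

15 bits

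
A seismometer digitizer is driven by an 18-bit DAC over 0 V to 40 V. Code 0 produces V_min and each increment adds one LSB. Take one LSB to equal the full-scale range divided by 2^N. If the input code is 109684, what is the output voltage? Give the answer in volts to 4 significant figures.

16.74 V

Full-scale range = 40 V. LSB = 40 V / 2^18.
V_out = 0 + 109684 × (40/262144) V
      = 0 V + 16.7365 V = 16.7365 V.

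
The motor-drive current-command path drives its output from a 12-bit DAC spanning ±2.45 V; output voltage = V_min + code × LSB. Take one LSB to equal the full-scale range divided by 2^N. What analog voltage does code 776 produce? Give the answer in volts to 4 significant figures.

Range = 2.45 − (-2.45) = 4.9 V. LSB = 4.9 V / 2^12.
Output = V_min + (776/4096) × range = -2.45 + 0.189453 × 4.9 V
      = -2.45 + 0.928320 = -1.52168 V.

-1.522 V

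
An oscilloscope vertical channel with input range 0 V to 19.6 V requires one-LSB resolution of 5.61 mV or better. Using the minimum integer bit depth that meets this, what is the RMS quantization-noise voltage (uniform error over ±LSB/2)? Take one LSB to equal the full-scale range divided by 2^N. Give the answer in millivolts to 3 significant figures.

Span = 19.6 V.
Need 2^N ≥ 19.6 V / 5.61 mV = 3494 → N_min = 12.
LSB = 19.6 V ÷ 2^12 = 19.6/4096 V = 4.7852 mV.
RMS noise = LSB/√12 = 1.38 mV.

1.38 mV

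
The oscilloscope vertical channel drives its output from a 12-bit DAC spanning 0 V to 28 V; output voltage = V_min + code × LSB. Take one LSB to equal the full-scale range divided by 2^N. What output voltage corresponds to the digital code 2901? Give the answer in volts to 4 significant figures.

Full-scale range = 28 V. LSB = 28 V / 2^12.
V_out = 0 + 2901 × (28/4096) V
      = 0 + 19.8311 = 19.8311 V.

19.83 V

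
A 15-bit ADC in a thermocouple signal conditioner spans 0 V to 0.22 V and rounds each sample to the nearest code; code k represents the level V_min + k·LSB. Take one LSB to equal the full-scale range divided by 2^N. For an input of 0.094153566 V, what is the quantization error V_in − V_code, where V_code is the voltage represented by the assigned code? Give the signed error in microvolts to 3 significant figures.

V_FS = 0.22 V. LSB = 0.22 V / 2^15 ≈ 6.714 µV.
(0.094153566 − (0)) / LSB = 0.094153566 × 32768/0.22 = 14023.7457. Nearest integer: k = 14024.
Reconstructed level: 0 + 14024 × 0.22/32768 V = 0.094155273438 V.
Error = V_in − V_code = 0.094153566 − (0.094155273438) = −1.71 µV.

−1.71 µV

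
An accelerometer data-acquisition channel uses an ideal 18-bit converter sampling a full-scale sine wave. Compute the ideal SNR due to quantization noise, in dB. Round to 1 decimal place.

Ideal quantization SNR: 6.02 × 18 + 1.76 dB = 110.1 dB.

110.1 dB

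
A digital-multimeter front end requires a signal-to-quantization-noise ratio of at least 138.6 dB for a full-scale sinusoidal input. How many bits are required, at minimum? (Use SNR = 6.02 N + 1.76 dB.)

23 bits

Solving 6.02 N ≥ 138.6 − 1.76: N ≥ 22.731. Round up → N = 23.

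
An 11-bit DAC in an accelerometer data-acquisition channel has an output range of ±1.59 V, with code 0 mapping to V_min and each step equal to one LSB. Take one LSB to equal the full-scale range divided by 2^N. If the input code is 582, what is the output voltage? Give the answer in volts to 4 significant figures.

The full-scale span is 1.59 − (-1.59) = 3.18 V. LSB = 3.18 V / 2^11.
V_out = -1.59 + 582 × (3.18/2048) V
      = -1.59 + 0.903691 = -0.686309 V.

-0.6863 V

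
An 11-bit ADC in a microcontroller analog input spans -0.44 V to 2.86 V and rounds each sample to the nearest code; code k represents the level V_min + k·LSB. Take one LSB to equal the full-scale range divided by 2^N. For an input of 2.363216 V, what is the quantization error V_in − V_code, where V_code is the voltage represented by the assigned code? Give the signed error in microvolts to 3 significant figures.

Span: 2.86 V − (-0.44 V) = 3.3 V. LSB = 3.3 V / 2^11 ≈ 1.611 mV.
Position in LSBs: (2.363216 − (-0.44)) × 2048/3.3 = 1739.6928; rounding gives k = 1740.
Reconstructed level: -0.44 + 1740 × 3.3/2048 V = 2.363710938 V.
e = 2.363216 − (2.363710938) = −495 µV.

−495 µV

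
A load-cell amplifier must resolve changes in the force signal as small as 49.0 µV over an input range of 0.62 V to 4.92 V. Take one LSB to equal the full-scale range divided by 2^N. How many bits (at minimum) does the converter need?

17 bits

Span: 4.92 V − (0.62 V) = 4.3 V.
Need 2^N ≥ 4.3 V / 49.0 µV = 87760 → N_min = 17.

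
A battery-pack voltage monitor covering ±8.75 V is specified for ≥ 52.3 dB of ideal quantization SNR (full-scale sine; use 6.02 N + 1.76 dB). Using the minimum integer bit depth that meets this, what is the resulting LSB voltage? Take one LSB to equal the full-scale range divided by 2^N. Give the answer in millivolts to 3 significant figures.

34.2 mV

The full-scale span is 8.75 − (-8.75) = 17.5 V.
6.02 N + 1.76 ≥ 52.3 gives N ≥ 8.395, so the minimum integer is 9.
LSB = 17.5 V / 2^9 = 34.2 mV.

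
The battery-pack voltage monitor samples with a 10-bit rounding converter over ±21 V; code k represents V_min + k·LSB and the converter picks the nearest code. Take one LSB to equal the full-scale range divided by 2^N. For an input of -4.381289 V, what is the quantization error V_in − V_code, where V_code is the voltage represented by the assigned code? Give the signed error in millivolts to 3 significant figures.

Range = 21 − (-21) = 42 V. LSB = 42 V / 2^10 ≈ 41.02 mV.
(V_in − V_min)/LSB = (-4.381289 − (-21)) × 1024/42 = 405.1800 → nearest code k = 405.
Reconstructed level: -21 + 405 × 42/1024 V = -4.388671875 V.
Error = V_in − V_code = -4.381289 − (-4.388671875) = +7.38 mV.

+7.38 mV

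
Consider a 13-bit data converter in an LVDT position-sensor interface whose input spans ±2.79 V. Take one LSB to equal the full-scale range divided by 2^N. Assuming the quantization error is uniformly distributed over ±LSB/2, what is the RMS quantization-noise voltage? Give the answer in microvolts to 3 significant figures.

Full-scale range = 2.79 V − (-2.79 V) = 5.58 V.
Step size = 5.58/8192 V = 0.68115 mV.
V_rms = LSB/√12 = 0.68115 mV / √12 = 197 µV.

197 µV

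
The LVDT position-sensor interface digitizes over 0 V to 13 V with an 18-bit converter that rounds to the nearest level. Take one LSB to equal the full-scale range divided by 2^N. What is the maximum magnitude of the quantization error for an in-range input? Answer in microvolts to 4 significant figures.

24.80 µV

Range is 13 V.
LSB = 13 V ÷ 2^18 = 13/262144 V = 49.5911 µV.
A rounding quantizer has |error| ≤ LSB/2 = 24.80 µV.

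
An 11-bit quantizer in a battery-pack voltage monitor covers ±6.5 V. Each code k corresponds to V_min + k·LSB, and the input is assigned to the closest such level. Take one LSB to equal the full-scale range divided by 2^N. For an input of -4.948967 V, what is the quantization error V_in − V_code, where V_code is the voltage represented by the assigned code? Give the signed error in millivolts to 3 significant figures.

+2.20 mV

Full-scale range = 6.5 V − (-6.5 V) = 13 V. LSB = 13 V / 2^11 ≈ 6.348 mV.
Position in LSBs: (-4.948967 − (-6.5)) × 2048/13 = 244.3474; rounding gives k = 244.
V_code = V_min + k × range/2^11 = -6.5 + 244 × 13/2048 = -4.951171875 V.
e = -4.948967 − (-4.951171875) = +2.20 mV.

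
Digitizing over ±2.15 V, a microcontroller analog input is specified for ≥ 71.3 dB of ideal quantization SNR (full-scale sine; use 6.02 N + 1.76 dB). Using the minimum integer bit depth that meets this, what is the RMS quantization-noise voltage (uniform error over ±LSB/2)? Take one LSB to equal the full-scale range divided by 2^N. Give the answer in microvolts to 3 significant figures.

303 µV

Full-scale range = 2.15 V − (-2.15 V) = 4.3 V.
N ≥ (71.3 − 1.76)/6.02 = 11.551 → N_min = 12.
Step size = 4.3/4096 V = 1.0498 mV.
RMS noise = LSB/√12 = 303 µV.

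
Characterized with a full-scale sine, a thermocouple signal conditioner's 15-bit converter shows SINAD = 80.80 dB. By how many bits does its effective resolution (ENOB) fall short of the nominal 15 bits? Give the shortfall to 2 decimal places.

1.87 bits

ENOB = (SINAD − 1.76)/6.02 = (80.80 − 1.76)/6.02 = 13.1296 bits.
Shortfall = 15 − 13.1296 = 1.8704 bits.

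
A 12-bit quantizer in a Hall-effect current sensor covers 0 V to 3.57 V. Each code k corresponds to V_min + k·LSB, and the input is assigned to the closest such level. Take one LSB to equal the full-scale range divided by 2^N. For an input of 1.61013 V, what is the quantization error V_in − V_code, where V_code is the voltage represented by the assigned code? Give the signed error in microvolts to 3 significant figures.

Range is 3.57 V. LSB = 3.57 V / 2^12 ≈ 0.8716 mV.
(1.61013 − (0)) / LSB = 1.61013 × 4096/3.57 = 1847.3648. Nearest integer: k = 1847.
Reconstructed level: 0 + 1847 × 3.57/4096 V = 1.609812012 V.
V_in − V_code = 1.61013 − (1.609812012) = +318 µV.

+318 µV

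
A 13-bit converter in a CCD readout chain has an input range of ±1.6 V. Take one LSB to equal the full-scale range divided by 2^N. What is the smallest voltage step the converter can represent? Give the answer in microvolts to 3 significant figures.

The full-scale span is 1.6 − (-1.6) = 3.2 V.
There are 2^13 = 8192 steps.
Step size = 3.2/8192 V = 391 µV.

391 µV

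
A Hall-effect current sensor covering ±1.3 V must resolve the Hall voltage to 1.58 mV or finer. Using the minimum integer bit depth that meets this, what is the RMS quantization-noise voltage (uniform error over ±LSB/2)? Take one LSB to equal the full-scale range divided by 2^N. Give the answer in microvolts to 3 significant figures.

366 µV

The full-scale span is 1.3 − (-1.3) = 2.6 V.
Need 2^N ≥ 2.6 V / 1.58 mV = 1646 → N_min = 11.
LSB = 2.6 V / 2^11 = 1.2695 mV.
V_rms = LSB/√12 = 366 µV.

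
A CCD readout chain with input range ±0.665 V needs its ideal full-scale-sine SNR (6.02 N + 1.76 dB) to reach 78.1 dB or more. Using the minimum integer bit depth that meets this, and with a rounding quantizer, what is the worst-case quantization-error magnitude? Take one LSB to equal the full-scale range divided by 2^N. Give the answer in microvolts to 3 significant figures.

81.2 µV

Span: 0.665 V − (-0.665 V) = 1.33 V.
Solving 6.02 N ≥ 78.1 − 1.76: N ≥ 12.681. Round up → N = 13.
LSB = 1.33 V ÷ 2^13 = 1.33/8192 V = 162.35 µV.
Max error for round-to-nearest is LSB/2 = 81.2 µV.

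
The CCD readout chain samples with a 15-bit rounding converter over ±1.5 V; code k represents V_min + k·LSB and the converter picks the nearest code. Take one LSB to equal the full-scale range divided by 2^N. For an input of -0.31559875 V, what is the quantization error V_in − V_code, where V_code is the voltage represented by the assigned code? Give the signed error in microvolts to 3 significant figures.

−16.5 µV

The full-scale span is 1.5 − (-1.5) = 3 V. LSB = 3 V / 2^15 ≈ 91.55 µV.
(V_in − V_min)/LSB = (-0.31559875 − (-1.5)) × 32768/3 = 12936.8201 → nearest code k = 12937.
Reconstructed level: -1.5 + 12937 × 3/32768 V = -0.31558227539 V.
V_in − V_code = -0.31559875 − (-0.31558227539) = −16.5 µV.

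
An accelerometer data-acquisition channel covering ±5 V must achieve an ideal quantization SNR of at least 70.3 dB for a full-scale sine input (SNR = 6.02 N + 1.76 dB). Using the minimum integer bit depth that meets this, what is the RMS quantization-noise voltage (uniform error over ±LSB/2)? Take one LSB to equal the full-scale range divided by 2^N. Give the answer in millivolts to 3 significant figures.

The full-scale span is 5 − (-5) = 10 V.
Solving 6.02 N ≥ 70.3 − 1.76: N ≥ 11.385. Round up → N = 12.
LSB = 10 V ÷ 2^12 = 10/4096 V = 2.4414 mV.
σ_q = LSB/√12 = 2.4414 mV/3.4641 = 0.705 mV.

0.705 mV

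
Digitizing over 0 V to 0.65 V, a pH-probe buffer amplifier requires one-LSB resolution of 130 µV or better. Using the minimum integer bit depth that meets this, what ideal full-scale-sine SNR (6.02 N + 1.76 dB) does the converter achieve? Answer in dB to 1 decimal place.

80.0 dB

Range is 0.65 V.
0.65 V / 130 µV = 5000. Since 2^12 = 4096 and 2^13 = 8192, N = 13.
6.02(13) + 1.76 = 80.02 dB.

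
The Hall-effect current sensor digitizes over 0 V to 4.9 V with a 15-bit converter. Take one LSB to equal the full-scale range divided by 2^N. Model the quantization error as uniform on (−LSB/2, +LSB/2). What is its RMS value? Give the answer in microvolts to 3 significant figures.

Span = 4.9 V.
One LSB is 4.9 V / 32768 = 149.54 µV.
V_rms = LSB/√12 = 149.54 µV / √12 = 43.2 µV.

43.2 µV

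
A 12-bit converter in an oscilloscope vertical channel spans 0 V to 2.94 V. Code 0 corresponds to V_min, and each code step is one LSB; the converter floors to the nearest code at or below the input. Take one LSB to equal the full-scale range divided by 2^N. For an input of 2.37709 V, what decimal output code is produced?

3311

Span = 2.94 V. LSB = 2.94 V / 2^12 ≈ 0.7178 mV.
V_in − V_min = 2.37709 − (0) = 2.37709 V.
Divide by LSB: 2.37709 × 4096/2.94 = 3311.7553.
Truncating gives code 3311.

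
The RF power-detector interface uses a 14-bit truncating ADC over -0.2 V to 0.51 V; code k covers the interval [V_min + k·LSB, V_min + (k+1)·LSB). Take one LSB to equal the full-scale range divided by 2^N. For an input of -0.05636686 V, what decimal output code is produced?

3314

Full-scale range = 0.51 V − (-0.2 V) = 0.71 V. LSB = 0.71 V / 2^14 ≈ 43.33 µV.
(V_in − V_min) × 2^14/range = (-0.05636686 − (-0.2)) × 16384/0.71 = 3314.486.
Floor → code = 3314.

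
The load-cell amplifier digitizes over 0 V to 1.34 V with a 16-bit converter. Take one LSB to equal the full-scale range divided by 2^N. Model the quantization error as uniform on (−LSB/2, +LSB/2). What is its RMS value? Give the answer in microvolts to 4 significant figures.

5.902 µV

Range is 1.34 V.
Step size = 1.34/65536 V = 20.4468 µV.
V_rms = LSB/√12 = 20.4468 µV / √12 = 5.902 µV.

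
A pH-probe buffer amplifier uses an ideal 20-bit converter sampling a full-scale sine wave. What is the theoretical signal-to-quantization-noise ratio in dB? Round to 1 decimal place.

For an ideal N-bit converter with full-scale sine input, SNR = 6.02 N + 1.76 dB. SNR = 6.02 × 20 + 1.76 = 120.40 + 1.76 = 122.16 dB.

122.2 dB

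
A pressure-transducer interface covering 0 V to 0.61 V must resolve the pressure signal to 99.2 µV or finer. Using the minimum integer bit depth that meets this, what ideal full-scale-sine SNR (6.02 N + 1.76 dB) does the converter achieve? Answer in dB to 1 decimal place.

V_FS = 0.61 V.
0.61 V / 99.2 µV = 6149. Since 2^12 = 4096 and 2^13 = 8192, N = 13.
6.02(13) + 1.76 = 80.02 dB.

80.0 dB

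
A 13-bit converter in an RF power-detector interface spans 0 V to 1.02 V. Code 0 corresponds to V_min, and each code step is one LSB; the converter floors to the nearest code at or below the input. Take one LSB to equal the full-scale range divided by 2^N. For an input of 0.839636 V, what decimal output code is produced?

6743

Full-scale range = 1.02 V. LSB = 1.02 V / 2^13 ≈ 124.5 µV.
V_in − V_min = 0.839636 − (0) = 0.839636 V.
Divide by LSB: 0.839636 × 8192/1.02 = 6743.4295.
Truncating gives code 6743.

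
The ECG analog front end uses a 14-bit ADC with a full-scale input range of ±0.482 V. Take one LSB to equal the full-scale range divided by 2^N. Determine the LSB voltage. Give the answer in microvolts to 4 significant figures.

The full-scale span is 0.482 − (-0.482) = 0.964 V.
There are 2^14 = 16384 steps.
LSB = 0.964 V ÷ 2^14 = 0.964/16384 V = 58.84 µV.

58.84 µV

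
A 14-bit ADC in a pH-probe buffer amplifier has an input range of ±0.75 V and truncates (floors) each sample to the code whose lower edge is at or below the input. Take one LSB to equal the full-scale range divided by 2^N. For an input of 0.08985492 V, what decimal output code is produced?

Full-scale range = 0.75 V − (-0.75 V) = 1.5 V. LSB = 1.5 V / 2^14 ≈ 91.55 µV.
code = ⌊(V_in − V_min)/LSB⌋ = ⌊(V_in − V_min) × 2^14 / range⌋
     = ⌊(0.08985492 − (-0.75)) × 16384 / 1.5⌋ = ⌊0.83985492 × 16384/1.5⌋
     = ⌊9173.455⌋ = 9173.

9173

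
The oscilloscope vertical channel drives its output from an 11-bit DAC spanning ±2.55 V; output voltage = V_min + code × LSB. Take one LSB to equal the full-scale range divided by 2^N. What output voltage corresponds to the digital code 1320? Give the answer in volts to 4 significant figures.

Span: 2.55 V − (-2.55 V) = 5.1 V. LSB = 5.1 V / 2^11.
V_out = -2.55 + 1320 × (5.1/2048) V
      = -2.55 V + 3.28711 V = 0.737109 V.

0.7371 V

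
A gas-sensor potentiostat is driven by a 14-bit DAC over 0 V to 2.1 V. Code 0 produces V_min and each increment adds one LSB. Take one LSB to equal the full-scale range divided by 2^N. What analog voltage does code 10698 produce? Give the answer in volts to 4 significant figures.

Span = 2.1 V. LSB = 2.1 V / 2^14.
V_out = V_min + code × LSB = 0 V + 10698 × 2.1 V / 16384
      = 0 V + 1.37120 V = 1.37120 V.

1.371 V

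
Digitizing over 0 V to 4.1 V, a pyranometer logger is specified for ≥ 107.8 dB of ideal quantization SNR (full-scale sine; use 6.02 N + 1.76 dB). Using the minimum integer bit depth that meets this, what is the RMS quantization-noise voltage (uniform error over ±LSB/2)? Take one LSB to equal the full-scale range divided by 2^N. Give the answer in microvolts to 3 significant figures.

Full-scale range = 4.1 V.
N ≥ (107.8 − 1.76)/6.02 = 17.615 → N_min = 18.
Step size = 4.1/262144 V = 15.640 µV.
σ_q = LSB/√12 = 15.640 µV/3.4641 = 4.51 µV.

4.51 µV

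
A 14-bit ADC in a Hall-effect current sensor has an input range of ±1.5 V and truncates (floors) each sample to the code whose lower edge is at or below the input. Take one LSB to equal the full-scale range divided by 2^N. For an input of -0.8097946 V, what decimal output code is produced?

3769

The full-scale span is 1.5 − (-1.5) = 3 V. LSB = 3 V / 2^14 ≈ 183.1 µV.
(V_in − V_min) × 2^14/range = (-0.8097946 − (-1.5)) × 16384/3 = 3769.442.
Floor → code = 3769.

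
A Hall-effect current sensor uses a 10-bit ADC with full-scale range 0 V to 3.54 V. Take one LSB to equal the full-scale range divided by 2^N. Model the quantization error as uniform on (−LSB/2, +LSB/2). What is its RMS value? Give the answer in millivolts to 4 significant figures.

Range is 3.54 V.
LSB = 3.54 V / 2^10 = 3.45703 mV.
RMS of a uniform error over width LSB is LSB/√12 = 0.9980 mV.

0.9980 mV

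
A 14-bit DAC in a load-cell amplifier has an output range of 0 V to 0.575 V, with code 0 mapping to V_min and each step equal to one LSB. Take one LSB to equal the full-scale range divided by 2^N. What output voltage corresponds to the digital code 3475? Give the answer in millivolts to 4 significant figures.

Span = 0.575 V. LSB = 0.575 V / 2^14.
V_out = 0 + 3475 × (0.575/16384) V
      = 0 V + 0.121956 V = 0.121956 V.

122.0 mV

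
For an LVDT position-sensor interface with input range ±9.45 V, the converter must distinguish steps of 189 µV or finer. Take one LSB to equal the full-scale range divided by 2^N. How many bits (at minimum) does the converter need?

Span: 9.45 V − (-9.45 V) = 18.9 V.
Need 2^N ≥ 18.9 V / 189 µV = 100000 → N_min = 17.

17 bits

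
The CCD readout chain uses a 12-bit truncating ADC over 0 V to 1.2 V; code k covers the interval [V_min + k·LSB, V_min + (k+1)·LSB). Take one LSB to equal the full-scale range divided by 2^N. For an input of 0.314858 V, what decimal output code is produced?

Span = 1.2 V. LSB = 1.2 V / 2^12 ≈ 293.0 µV.
code = ⌊(V_in − V_min)/LSB⌋ = ⌊(V_in − V_min) × 2^12 / range⌋
     = ⌊(0.314858 − (0)) × 4096 / 1.2⌋ = ⌊0.314858 × 4096/1.2⌋
     = ⌊1074.715⌋ = 1074.

1074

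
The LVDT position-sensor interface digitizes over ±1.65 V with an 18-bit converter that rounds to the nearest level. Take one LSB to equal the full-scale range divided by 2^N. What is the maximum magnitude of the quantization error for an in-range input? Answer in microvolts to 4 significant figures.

Span: 1.65 V − (-1.65 V) = 3.3 V.
Step size = 3.3/262144 V = 12.5885 µV.
A rounding quantizer has |error| ≤ LSB/2 = 6.294 µV.

6.294 µV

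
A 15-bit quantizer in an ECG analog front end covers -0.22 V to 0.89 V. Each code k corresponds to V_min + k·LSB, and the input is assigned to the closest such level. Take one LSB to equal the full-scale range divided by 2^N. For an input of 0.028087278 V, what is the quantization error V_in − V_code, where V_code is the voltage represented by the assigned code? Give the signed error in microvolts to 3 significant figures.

−9.65 µV

Range = 0.89 − (-0.22) = 1.11 V. LSB = 1.11 V / 2^15 ≈ 33.87 µV.
Position in LSBs: (0.028087278 − (-0.22)) × 32768/1.11 = 7323.7152; rounding gives k = 7324.
Reconstructed level: -0.22 + 7324 × 1.11/32768 V = 0.028096923828 V.
Error = V_in − V_code = 0.028087278 − (0.028096923828) = −9.65 µV.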